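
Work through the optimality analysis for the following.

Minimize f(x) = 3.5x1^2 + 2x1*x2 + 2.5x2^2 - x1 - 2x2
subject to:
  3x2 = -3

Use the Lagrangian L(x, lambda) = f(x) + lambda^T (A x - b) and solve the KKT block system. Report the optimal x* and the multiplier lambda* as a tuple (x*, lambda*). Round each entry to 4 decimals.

Form the Lagrangian:
  L(x, lambda) = (1/2) x^T Q x + c^T x + lambda^T (A x - b)
Stationarity (grad_x L = 0): Q x + c + A^T lambda = 0.
Primal feasibility: A x = b.

This gives the KKT block system:
  [ Q   A^T ] [ x     ]   [-c ]
  [ A    0  ] [ lambda ] = [ b ]

Solving the linear system:
  x*      = (0.4286, -1)
  lambda* = (2.0476)
  f(x*)   = 3.8571

x* = (0.4286, -1), lambda* = (2.0476)


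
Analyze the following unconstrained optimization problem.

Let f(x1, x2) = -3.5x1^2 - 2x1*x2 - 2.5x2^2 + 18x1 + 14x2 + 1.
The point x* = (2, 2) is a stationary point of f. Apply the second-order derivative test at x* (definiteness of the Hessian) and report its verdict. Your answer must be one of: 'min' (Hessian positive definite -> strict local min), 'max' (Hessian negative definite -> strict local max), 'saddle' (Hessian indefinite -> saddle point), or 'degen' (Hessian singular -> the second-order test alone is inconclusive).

Compute the Hessian H = grad^2 f:
  H = [[-7, -2], [-2, -5]]
Verify stationarity: grad f(x*) = H x* + g = (0, 0).
Eigenvalues of H: -8.2361, -3.7639.
Both eigenvalues < 0, so H is negative definite -> x* is a strict local max.

max


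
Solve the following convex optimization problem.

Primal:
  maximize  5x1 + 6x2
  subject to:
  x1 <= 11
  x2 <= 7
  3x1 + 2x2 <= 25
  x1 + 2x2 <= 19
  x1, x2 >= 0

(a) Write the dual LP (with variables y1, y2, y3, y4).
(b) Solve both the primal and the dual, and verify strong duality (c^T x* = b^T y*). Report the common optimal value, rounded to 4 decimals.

The standard primal-dual pair for 'max c^T x s.t. A x <= b, x >= 0' is:
  Dual:  min b^T y  s.t.  A^T y >= c,  y >= 0.

So the dual LP is:
  minimize  11y1 + 7y2 + 25y3 + 19y4
  subject to:
    y1 + 3y3 + y4 >= 5
    y2 + 2y3 + 2y4 >= 6
    y1, y2, y3, y4 >= 0

Solving the primal: x* = (3.6667, 7).
  primal value c^T x* = 60.3333.
Solving the dual: y* = (0, 2.6667, 1.6667, 0).
  dual value b^T y* = 60.3333.
Strong duality: c^T x* = b^T y*. Confirmed.

60.3333


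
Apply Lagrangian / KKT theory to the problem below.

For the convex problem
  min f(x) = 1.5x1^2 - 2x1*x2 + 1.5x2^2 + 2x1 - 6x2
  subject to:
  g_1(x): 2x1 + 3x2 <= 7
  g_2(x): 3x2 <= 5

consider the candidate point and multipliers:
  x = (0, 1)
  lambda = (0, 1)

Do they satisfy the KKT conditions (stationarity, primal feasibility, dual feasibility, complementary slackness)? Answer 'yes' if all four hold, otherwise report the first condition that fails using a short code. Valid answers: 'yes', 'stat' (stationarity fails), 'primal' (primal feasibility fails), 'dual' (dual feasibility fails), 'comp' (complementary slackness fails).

Gradient of f: grad f(x) = Q x + c = (0, -3)
Constraint values g_i(x) = a_i^T x - b_i:
  g_1((0, 1)) = -4
  g_2((0, 1)) = -2
Stationarity residual: grad f(x) + sum_i lambda_i a_i = (0, 0)
  -> stationarity OK
Primal feasibility (all g_i <= 0): OK
Dual feasibility (all lambda_i >= 0): OK
Complementary slackness (lambda_i * g_i(x) = 0 for all i): FAILS

Verdict: the first failing condition is complementary_slackness -> comp.

comp


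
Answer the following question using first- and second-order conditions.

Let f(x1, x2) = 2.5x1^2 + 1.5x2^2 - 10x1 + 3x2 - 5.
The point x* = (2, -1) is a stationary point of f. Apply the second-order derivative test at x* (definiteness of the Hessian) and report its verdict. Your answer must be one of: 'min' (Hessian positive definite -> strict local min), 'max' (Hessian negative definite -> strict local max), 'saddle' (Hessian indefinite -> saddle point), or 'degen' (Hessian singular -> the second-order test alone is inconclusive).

Compute the Hessian H = grad^2 f:
  H = [[5, 0], [0, 3]]
Verify stationarity: grad f(x*) = H x* + g = (0, 0).
Eigenvalues of H: 3, 5.
Both eigenvalues > 0, so H is positive definite -> x* is a strict local min.

min


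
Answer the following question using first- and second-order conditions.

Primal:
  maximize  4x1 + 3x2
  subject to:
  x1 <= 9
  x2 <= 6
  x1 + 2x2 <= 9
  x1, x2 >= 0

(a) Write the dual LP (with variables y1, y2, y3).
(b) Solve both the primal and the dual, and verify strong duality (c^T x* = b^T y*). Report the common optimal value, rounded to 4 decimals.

The standard primal-dual pair for 'max c^T x s.t. A x <= b, x >= 0' is:
  Dual:  min b^T y  s.t.  A^T y >= c,  y >= 0.

So the dual LP is:
  minimize  9y1 + 6y2 + 9y3
  subject to:
    y1 + y3 >= 4
    y2 + 2y3 >= 3
    y1, y2, y3 >= 0

Solving the primal: x* = (9, 0).
  primal value c^T x* = 36.
Solving the dual: y* = (2.5, 0, 1.5).
  dual value b^T y* = 36.
Strong duality: c^T x* = b^T y*. Confirmed.

36


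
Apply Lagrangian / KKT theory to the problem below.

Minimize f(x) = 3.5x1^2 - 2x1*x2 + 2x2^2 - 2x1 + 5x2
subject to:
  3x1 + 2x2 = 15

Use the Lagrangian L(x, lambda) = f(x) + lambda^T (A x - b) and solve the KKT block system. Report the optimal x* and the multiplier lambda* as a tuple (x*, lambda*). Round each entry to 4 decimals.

Form the Lagrangian:
  L(x, lambda) = (1/2) x^T Q x + c^T x + lambda^T (A x - b)
Stationarity (grad_x L = 0): Q x + c + A^T lambda = 0.
Primal feasibility: A x = b.

This gives the KKT block system:
  [ Q   A^T ] [ x     ]   [-c ]
  [ A    0  ] [ lambda ] = [ b ]

Solving the linear system:
  x*      = (3.1591, 2.7614)
  lambda* = (-4.8636)
  f(x*)   = 40.2216

x* = (3.1591, 2.7614), lambda* = (-4.8636)


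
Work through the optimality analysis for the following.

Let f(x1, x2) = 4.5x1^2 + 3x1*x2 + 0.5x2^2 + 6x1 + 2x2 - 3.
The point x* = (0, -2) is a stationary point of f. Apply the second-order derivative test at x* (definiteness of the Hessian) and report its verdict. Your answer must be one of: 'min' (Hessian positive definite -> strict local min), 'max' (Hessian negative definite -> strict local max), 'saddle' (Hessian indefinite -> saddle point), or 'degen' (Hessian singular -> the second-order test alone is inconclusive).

Compute the Hessian H = grad^2 f:
  H = [[9, 3], [3, 1]]
Verify stationarity: grad f(x*) = H x* + g = (0, 0).
Eigenvalues of H: 0, 10.
H has a zero eigenvalue (singular; positive semidefinite but not definite), so H is neither positive definite, negative definite, nor indefinite. The second-order test alone is inconclusive -> degen.
(Indeed, f is constant along the null direction of H through x*, so x* is not a strict local extremum.)

degen


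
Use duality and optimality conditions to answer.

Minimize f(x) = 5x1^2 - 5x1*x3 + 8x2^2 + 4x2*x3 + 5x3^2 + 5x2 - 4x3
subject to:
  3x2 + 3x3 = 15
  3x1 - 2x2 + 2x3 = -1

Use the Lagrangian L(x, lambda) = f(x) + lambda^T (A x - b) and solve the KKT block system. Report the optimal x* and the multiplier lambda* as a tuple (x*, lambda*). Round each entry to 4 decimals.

Form the Lagrangian:
  L(x, lambda) = (1/2) x^T Q x + c^T x + lambda^T (A x - b)
Stationarity (grad_x L = 0): Q x + c + A^T lambda = 0.
Primal feasibility: A x = b.

This gives the KKT block system:
  [ Q   A^T ] [ x     ]   [-c ]
  [ A    0  ] [ lambda ] = [ b ]

Solving the linear system:
  x*      = (-0.3665, 2.4751, 2.5249)
  lambda* = (-14.6139, 5.4299)
  f(x*)   = 113.457

x* = (-0.3665, 2.4751, 2.5249), lambda* = (-14.6139, 5.4299)


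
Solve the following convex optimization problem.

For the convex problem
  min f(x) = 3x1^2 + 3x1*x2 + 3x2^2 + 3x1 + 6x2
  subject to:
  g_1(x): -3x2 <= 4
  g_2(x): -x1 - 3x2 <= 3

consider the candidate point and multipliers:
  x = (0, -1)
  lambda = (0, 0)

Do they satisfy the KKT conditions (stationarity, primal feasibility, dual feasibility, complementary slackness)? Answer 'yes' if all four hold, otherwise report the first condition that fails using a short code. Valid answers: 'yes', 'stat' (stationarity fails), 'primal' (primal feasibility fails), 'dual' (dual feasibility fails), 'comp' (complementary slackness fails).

Gradient of f: grad f(x) = Q x + c = (0, 0)
Constraint values g_i(x) = a_i^T x - b_i:
  g_1((0, -1)) = -1
  g_2((0, -1)) = 0
Stationarity residual: grad f(x) + sum_i lambda_i a_i = (0, 0)
  -> stationarity OK
Primal feasibility (all g_i <= 0): OK
Dual feasibility (all lambda_i >= 0): OK
Complementary slackness (lambda_i * g_i(x) = 0 for all i): OK

Verdict: yes, KKT holds.

yes


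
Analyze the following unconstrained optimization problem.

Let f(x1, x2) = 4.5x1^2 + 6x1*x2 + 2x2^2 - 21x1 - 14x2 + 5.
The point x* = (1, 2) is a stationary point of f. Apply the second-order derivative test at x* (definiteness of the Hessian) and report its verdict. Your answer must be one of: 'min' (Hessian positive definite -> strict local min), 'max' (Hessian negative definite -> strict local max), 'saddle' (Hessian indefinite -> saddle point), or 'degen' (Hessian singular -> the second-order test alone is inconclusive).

Compute the Hessian H = grad^2 f:
  H = [[9, 6], [6, 4]]
Verify stationarity: grad f(x*) = H x* + g = (0, 0).
Eigenvalues of H: 0, 13.
H has a zero eigenvalue (singular; positive semidefinite but not definite), so H is neither positive definite, negative definite, nor indefinite. The second-order test alone is inconclusive -> degen.
(Indeed, f is constant along the null direction of H through x*, so x* is not a strict local extremum.)

degen


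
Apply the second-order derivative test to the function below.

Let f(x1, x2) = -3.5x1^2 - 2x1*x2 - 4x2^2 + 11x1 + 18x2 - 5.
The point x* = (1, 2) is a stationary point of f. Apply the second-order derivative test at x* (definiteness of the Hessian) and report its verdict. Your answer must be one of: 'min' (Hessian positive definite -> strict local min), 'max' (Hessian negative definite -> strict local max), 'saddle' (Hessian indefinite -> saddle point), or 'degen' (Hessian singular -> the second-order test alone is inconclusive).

Compute the Hessian H = grad^2 f:
  H = [[-7, -2], [-2, -8]]
Verify stationarity: grad f(x*) = H x* + g = (0, 0).
Eigenvalues of H: -9.5616, -5.4384.
Both eigenvalues < 0, so H is negative definite -> x* is a strict local max.

max


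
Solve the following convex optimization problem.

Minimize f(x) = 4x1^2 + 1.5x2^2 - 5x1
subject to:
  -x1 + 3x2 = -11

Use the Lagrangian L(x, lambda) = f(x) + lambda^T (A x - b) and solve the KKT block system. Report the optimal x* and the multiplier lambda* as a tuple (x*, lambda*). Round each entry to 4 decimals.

Form the Lagrangian:
  L(x, lambda) = (1/2) x^T Q x + c^T x + lambda^T (A x - b)
Stationarity (grad_x L = 0): Q x + c + A^T lambda = 0.
Primal feasibility: A x = b.

This gives the KKT block system:
  [ Q   A^T ] [ x     ]   [-c ]
  [ A    0  ] [ lambda ] = [ b ]

Solving the linear system:
  x*      = (1.04, -3.32)
  lambda* = (3.32)
  f(x*)   = 15.66

x* = (1.04, -3.32), lambda* = (3.32)


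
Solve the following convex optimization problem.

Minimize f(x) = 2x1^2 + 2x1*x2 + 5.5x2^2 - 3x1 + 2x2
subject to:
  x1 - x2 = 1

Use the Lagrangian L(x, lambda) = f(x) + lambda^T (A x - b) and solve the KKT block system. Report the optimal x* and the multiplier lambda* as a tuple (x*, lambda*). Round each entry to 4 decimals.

Form the Lagrangian:
  L(x, lambda) = (1/2) x^T Q x + c^T x + lambda^T (A x - b)
Stationarity (grad_x L = 0): Q x + c + A^T lambda = 0.
Primal feasibility: A x = b.

This gives the KKT block system:
  [ Q   A^T ] [ x     ]   [-c ]
  [ A    0  ] [ lambda ] = [ b ]

Solving the linear system:
  x*      = (0.7368, -0.2632)
  lambda* = (0.5789)
  f(x*)   = -1.6579

x* = (0.7368, -0.2632), lambda* = (0.5789)


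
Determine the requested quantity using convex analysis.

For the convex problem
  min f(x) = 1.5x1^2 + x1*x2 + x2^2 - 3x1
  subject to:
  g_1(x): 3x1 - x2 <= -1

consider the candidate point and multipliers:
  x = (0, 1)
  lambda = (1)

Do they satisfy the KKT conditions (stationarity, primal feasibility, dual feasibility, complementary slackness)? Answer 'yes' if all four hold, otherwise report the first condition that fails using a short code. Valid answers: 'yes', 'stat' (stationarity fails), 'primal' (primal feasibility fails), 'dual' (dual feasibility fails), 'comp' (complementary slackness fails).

Gradient of f: grad f(x) = Q x + c = (-2, 2)
Constraint values g_i(x) = a_i^T x - b_i:
  g_1((0, 1)) = 0
Stationarity residual: grad f(x) + sum_i lambda_i a_i = (1, 1)
  -> stationarity FAILS
Primal feasibility (all g_i <= 0): OK
Dual feasibility (all lambda_i >= 0): OK
Complementary slackness (lambda_i * g_i(x) = 0 for all i): OK

Verdict: the first failing condition is stationarity -> stat.

stat


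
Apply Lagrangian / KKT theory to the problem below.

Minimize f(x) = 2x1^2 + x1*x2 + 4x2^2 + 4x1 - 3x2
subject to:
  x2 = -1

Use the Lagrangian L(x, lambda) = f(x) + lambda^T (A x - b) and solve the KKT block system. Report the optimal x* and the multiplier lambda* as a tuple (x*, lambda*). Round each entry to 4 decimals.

Form the Lagrangian:
  L(x, lambda) = (1/2) x^T Q x + c^T x + lambda^T (A x - b)
Stationarity (grad_x L = 0): Q x + c + A^T lambda = 0.
Primal feasibility: A x = b.

This gives the KKT block system:
  [ Q   A^T ] [ x     ]   [-c ]
  [ A    0  ] [ lambda ] = [ b ]

Solving the linear system:
  x*      = (-0.75, -1)
  lambda* = (11.75)
  f(x*)   = 5.875

x* = (-0.75, -1), lambda* = (11.75)


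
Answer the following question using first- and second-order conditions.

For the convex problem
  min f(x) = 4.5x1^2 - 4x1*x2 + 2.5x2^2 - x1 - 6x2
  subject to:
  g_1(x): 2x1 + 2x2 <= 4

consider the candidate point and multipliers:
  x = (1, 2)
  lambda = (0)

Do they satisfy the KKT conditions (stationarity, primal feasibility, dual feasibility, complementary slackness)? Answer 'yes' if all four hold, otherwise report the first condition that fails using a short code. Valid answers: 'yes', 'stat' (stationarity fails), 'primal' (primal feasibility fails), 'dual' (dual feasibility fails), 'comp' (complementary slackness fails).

Gradient of f: grad f(x) = Q x + c = (0, 0)
Constraint values g_i(x) = a_i^T x - b_i:
  g_1((1, 2)) = 2
Stationarity residual: grad f(x) + sum_i lambda_i a_i = (0, 0)
  -> stationarity OK
Primal feasibility (all g_i <= 0): FAILS
Dual feasibility (all lambda_i >= 0): OK
Complementary slackness (lambda_i * g_i(x) = 0 for all i): OK

Verdict: the first failing condition is primal_feasibility -> primal.

primal


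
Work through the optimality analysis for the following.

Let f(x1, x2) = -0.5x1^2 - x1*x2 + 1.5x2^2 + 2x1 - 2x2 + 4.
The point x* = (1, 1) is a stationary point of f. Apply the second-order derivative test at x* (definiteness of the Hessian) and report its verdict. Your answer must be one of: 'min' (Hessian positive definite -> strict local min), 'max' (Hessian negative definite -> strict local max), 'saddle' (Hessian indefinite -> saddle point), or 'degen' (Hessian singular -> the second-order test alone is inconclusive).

Compute the Hessian H = grad^2 f:
  H = [[-1, -1], [-1, 3]]
Verify stationarity: grad f(x*) = H x* + g = (0, 0).
Eigenvalues of H: -1.2361, 3.2361.
Eigenvalues have mixed signs, so H is indefinite -> x* is a saddle point.

saddle


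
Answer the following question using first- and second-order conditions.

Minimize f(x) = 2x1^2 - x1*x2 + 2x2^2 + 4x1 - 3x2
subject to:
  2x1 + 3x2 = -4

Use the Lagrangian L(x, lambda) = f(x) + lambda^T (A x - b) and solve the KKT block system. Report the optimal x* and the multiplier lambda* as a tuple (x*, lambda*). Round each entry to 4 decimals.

Form the Lagrangian:
  L(x, lambda) = (1/2) x^T Q x + c^T x + lambda^T (A x - b)
Stationarity (grad_x L = 0): Q x + c + A^T lambda = 0.
Primal feasibility: A x = b.

This gives the KKT block system:
  [ Q   A^T ] [ x     ]   [-c ]
  [ A    0  ] [ lambda ] = [ b ]

Solving the linear system:
  x*      = (-1.5312, -0.3125)
  lambda* = (0.9062)
  f(x*)   = -0.7812

x* = (-1.5312, -0.3125), lambda* = (0.9062)


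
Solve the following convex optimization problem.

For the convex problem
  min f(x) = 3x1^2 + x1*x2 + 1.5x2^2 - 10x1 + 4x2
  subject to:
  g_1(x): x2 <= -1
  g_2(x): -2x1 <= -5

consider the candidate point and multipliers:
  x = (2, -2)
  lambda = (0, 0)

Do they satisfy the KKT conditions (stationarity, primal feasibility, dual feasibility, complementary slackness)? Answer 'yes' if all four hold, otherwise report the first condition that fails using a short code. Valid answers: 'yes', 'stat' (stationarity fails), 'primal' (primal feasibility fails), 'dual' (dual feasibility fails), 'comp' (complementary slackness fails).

Gradient of f: grad f(x) = Q x + c = (0, 0)
Constraint values g_i(x) = a_i^T x - b_i:
  g_1((2, -2)) = -1
  g_2((2, -2)) = 1
Stationarity residual: grad f(x) + sum_i lambda_i a_i = (0, 0)
  -> stationarity OK
Primal feasibility (all g_i <= 0): FAILS
Dual feasibility (all lambda_i >= 0): OK
Complementary slackness (lambda_i * g_i(x) = 0 for all i): OK

Verdict: the first failing condition is primal_feasibility -> primal.

primal


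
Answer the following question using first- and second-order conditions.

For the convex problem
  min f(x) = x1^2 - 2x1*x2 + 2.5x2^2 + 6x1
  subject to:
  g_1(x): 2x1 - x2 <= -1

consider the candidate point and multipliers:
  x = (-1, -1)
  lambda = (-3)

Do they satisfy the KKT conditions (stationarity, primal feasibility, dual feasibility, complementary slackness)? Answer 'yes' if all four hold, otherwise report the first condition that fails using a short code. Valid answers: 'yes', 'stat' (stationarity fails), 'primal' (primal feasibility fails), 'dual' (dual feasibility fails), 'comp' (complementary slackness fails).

Gradient of f: grad f(x) = Q x + c = (6, -3)
Constraint values g_i(x) = a_i^T x - b_i:
  g_1((-1, -1)) = 0
Stationarity residual: grad f(x) + sum_i lambda_i a_i = (0, 0)
  -> stationarity OK
Primal feasibility (all g_i <= 0): OK
Dual feasibility (all lambda_i >= 0): FAILS
Complementary slackness (lambda_i * g_i(x) = 0 for all i): OK

Verdict: the first failing condition is dual_feasibility -> dual.

dual


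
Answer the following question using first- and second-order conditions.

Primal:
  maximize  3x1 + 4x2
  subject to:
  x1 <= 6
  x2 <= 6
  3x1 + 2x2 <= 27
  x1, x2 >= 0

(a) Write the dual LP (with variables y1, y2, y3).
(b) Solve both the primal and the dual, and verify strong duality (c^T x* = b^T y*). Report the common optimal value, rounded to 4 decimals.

The standard primal-dual pair for 'max c^T x s.t. A x <= b, x >= 0' is:
  Dual:  min b^T y  s.t.  A^T y >= c,  y >= 0.

So the dual LP is:
  minimize  6y1 + 6y2 + 27y3
  subject to:
    y1 + 3y3 >= 3
    y2 + 2y3 >= 4
    y1, y2, y3 >= 0

Solving the primal: x* = (5, 6).
  primal value c^T x* = 39.
Solving the dual: y* = (0, 2, 1).
  dual value b^T y* = 39.
Strong duality: c^T x* = b^T y*. Confirmed.

39


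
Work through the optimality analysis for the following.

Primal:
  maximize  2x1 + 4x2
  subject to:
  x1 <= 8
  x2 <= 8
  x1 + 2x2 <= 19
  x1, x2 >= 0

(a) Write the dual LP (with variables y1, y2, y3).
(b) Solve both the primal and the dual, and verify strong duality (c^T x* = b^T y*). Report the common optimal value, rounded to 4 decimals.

The standard primal-dual pair for 'max c^T x s.t. A x <= b, x >= 0' is:
  Dual:  min b^T y  s.t.  A^T y >= c,  y >= 0.

So the dual LP is:
  minimize  8y1 + 8y2 + 19y3
  subject to:
    y1 + y3 >= 2
    y2 + 2y3 >= 4
    y1, y2, y3 >= 0

Solving the primal: x* = (3, 8).
  primal value c^T x* = 38.
Solving the dual: y* = (0, 0, 2).
  dual value b^T y* = 38.
Strong duality: c^T x* = b^T y*. Confirmed.

38


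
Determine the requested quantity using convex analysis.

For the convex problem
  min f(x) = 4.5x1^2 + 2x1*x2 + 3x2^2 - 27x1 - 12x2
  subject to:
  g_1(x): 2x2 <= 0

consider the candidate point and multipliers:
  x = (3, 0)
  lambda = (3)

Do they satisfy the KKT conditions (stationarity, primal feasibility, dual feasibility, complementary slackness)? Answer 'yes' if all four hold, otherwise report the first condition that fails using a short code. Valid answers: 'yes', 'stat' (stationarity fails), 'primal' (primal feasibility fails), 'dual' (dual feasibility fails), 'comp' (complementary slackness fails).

Gradient of f: grad f(x) = Q x + c = (0, -6)
Constraint values g_i(x) = a_i^T x - b_i:
  g_1((3, 0)) = 0
Stationarity residual: grad f(x) + sum_i lambda_i a_i = (0, 0)
  -> stationarity OK
Primal feasibility (all g_i <= 0): OK
Dual feasibility (all lambda_i >= 0): OK
Complementary slackness (lambda_i * g_i(x) = 0 for all i): OK

Verdict: yes, KKT holds.

yes


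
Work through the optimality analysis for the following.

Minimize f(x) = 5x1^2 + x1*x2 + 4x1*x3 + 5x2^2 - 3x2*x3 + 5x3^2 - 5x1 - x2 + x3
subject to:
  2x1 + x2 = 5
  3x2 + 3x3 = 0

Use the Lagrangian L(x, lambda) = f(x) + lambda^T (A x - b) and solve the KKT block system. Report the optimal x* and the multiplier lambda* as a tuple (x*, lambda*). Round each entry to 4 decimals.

Form the Lagrangian:
  L(x, lambda) = (1/2) x^T Q x + c^T x + lambda^T (A x - b)
Stationarity (grad_x L = 0): Q x + c + A^T lambda = 0.
Primal feasibility: A x = b.

This gives the KKT block system:
  [ Q   A^T ] [ x     ]   [-c ]
  [ A    0  ] [ lambda ] = [ b ]

Solving the linear system:
  x*      = (2.1905, 0.619, -0.619)
  lambda* = (-7.5238, -0.5714)
  f(x*)   = 12.7143

x* = (2.1905, 0.619, -0.619), lambda* = (-7.5238, -0.5714)


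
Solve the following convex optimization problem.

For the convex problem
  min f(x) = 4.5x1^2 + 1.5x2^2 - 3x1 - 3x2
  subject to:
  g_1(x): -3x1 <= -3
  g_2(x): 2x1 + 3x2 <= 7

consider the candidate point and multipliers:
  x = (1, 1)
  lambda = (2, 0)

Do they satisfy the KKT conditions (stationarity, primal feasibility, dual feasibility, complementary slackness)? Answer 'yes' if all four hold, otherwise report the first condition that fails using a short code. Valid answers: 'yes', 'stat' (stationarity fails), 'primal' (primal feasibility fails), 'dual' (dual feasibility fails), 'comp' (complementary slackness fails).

Gradient of f: grad f(x) = Q x + c = (6, 0)
Constraint values g_i(x) = a_i^T x - b_i:
  g_1((1, 1)) = 0
  g_2((1, 1)) = -2
Stationarity residual: grad f(x) + sum_i lambda_i a_i = (0, 0)
  -> stationarity OK
Primal feasibility (all g_i <= 0): OK
Dual feasibility (all lambda_i >= 0): OK
Complementary slackness (lambda_i * g_i(x) = 0 for all i): OK

Verdict: yes, KKT holds.

yes


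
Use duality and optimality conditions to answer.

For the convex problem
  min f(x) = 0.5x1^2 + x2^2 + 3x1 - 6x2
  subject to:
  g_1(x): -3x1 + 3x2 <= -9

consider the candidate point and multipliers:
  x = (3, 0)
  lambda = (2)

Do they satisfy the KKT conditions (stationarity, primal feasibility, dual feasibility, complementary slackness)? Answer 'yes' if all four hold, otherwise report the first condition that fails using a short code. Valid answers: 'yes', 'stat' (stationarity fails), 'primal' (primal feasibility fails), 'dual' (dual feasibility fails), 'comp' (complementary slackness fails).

Gradient of f: grad f(x) = Q x + c = (6, -6)
Constraint values g_i(x) = a_i^T x - b_i:
  g_1((3, 0)) = 0
Stationarity residual: grad f(x) + sum_i lambda_i a_i = (0, 0)
  -> stationarity OK
Primal feasibility (all g_i <= 0): OK
Dual feasibility (all lambda_i >= 0): OK
Complementary slackness (lambda_i * g_i(x) = 0 for all i): OK

Verdict: yes, KKT holds.

yes


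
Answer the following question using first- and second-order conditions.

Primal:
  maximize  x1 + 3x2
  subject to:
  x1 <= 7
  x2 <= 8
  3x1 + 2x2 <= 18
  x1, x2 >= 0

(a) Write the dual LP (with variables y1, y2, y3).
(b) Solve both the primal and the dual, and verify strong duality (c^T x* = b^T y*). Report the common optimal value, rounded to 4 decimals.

The standard primal-dual pair for 'max c^T x s.t. A x <= b, x >= 0' is:
  Dual:  min b^T y  s.t.  A^T y >= c,  y >= 0.

So the dual LP is:
  minimize  7y1 + 8y2 + 18y3
  subject to:
    y1 + 3y3 >= 1
    y2 + 2y3 >= 3
    y1, y2, y3 >= 0

Solving the primal: x* = (0.6667, 8).
  primal value c^T x* = 24.6667.
Solving the dual: y* = (0, 2.3333, 0.3333).
  dual value b^T y* = 24.6667.
Strong duality: c^T x* = b^T y*. Confirmed.

24.6667


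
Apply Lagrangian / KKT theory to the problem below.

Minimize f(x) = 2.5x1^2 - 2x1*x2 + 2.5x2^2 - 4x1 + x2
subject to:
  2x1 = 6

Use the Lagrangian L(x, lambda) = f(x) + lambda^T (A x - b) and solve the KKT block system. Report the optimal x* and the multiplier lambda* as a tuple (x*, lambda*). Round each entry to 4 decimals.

Form the Lagrangian:
  L(x, lambda) = (1/2) x^T Q x + c^T x + lambda^T (A x - b)
Stationarity (grad_x L = 0): Q x + c + A^T lambda = 0.
Primal feasibility: A x = b.

This gives the KKT block system:
  [ Q   A^T ] [ x     ]   [-c ]
  [ A    0  ] [ lambda ] = [ b ]

Solving the linear system:
  x*      = (3, 1)
  lambda* = (-4.5)
  f(x*)   = 8

x* = (3, 1), lambda* = (-4.5)


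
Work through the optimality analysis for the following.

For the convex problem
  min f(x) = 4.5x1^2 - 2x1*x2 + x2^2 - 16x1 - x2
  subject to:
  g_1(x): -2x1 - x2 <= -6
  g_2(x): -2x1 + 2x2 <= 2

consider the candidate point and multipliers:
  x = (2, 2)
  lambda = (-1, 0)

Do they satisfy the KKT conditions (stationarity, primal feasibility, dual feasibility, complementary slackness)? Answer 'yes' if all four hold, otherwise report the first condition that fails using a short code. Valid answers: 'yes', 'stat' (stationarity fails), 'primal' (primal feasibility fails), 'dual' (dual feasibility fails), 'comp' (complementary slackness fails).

Gradient of f: grad f(x) = Q x + c = (-2, -1)
Constraint values g_i(x) = a_i^T x - b_i:
  g_1((2, 2)) = 0
  g_2((2, 2)) = -2
Stationarity residual: grad f(x) + sum_i lambda_i a_i = (0, 0)
  -> stationarity OK
Primal feasibility (all g_i <= 0): OK
Dual feasibility (all lambda_i >= 0): FAILS
Complementary slackness (lambda_i * g_i(x) = 0 for all i): OK

Verdict: the first failing condition is dual_feasibility -> dual.

dual


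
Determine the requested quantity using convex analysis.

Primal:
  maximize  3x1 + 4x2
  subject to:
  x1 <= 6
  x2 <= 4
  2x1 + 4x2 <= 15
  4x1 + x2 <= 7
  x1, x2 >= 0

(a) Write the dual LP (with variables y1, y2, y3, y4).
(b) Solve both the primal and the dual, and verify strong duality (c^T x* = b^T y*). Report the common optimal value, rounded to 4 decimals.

The standard primal-dual pair for 'max c^T x s.t. A x <= b, x >= 0' is:
  Dual:  min b^T y  s.t.  A^T y >= c,  y >= 0.

So the dual LP is:
  minimize  6y1 + 4y2 + 15y3 + 7y4
  subject to:
    y1 + 2y3 + 4y4 >= 3
    y2 + 4y3 + y4 >= 4
    y1, y2, y3, y4 >= 0

Solving the primal: x* = (0.9286, 3.2857).
  primal value c^T x* = 15.9286.
Solving the dual: y* = (0, 0, 0.9286, 0.2857).
  dual value b^T y* = 15.9286.
Strong duality: c^T x* = b^T y*. Confirmed.

15.9286


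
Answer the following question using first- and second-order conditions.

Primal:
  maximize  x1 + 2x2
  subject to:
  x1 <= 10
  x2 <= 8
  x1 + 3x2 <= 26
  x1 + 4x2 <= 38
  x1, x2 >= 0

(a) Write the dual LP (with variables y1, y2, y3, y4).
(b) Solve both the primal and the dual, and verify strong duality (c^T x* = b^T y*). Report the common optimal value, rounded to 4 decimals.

The standard primal-dual pair for 'max c^T x s.t. A x <= b, x >= 0' is:
  Dual:  min b^T y  s.t.  A^T y >= c,  y >= 0.

So the dual LP is:
  minimize  10y1 + 8y2 + 26y3 + 38y4
  subject to:
    y1 + y3 + y4 >= 1
    y2 + 3y3 + 4y4 >= 2
    y1, y2, y3, y4 >= 0

Solving the primal: x* = (10, 5.3333).
  primal value c^T x* = 20.6667.
Solving the dual: y* = (0.3333, 0, 0.6667, 0).
  dual value b^T y* = 20.6667.
Strong duality: c^T x* = b^T y*. Confirmed.

20.6667


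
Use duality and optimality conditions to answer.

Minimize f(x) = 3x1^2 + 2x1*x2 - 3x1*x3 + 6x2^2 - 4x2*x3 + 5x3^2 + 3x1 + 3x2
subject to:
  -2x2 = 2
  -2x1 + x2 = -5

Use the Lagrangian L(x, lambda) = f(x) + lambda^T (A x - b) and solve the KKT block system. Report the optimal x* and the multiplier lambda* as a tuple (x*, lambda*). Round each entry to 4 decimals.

Form the Lagrangian:
  L(x, lambda) = (1/2) x^T Q x + c^T x + lambda^T (A x - b)
Stationarity (grad_x L = 0): Q x + c + A^T lambda = 0.
Primal feasibility: A x = b.

This gives the KKT block system:
  [ Q   A^T ] [ x     ]   [-c ]
  [ A    0  ] [ lambda ] = [ b ]

Solving the linear system:
  x*      = (2, -1, 0.2)
  lambda* = (0.2, 6.2)
  f(x*)   = 16.8

x* = (2, -1, 0.2), lambda* = (0.2, 6.2)


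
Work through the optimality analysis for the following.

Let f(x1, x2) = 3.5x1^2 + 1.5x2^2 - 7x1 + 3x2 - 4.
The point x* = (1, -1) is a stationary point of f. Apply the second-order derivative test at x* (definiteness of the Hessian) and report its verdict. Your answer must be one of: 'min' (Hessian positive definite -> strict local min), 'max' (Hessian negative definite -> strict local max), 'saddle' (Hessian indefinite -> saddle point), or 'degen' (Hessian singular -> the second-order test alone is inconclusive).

Compute the Hessian H = grad^2 f:
  H = [[7, 0], [0, 3]]
Verify stationarity: grad f(x*) = H x* + g = (0, 0).
Eigenvalues of H: 3, 7.
Both eigenvalues > 0, so H is positive definite -> x* is a strict local min.

min


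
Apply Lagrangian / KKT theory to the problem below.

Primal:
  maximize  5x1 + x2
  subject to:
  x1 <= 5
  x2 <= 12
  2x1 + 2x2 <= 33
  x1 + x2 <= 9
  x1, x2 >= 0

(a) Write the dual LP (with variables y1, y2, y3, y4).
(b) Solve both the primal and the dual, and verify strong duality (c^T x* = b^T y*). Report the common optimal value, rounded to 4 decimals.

The standard primal-dual pair for 'max c^T x s.t. A x <= b, x >= 0' is:
  Dual:  min b^T y  s.t.  A^T y >= c,  y >= 0.

So the dual LP is:
  minimize  5y1 + 12y2 + 33y3 + 9y4
  subject to:
    y1 + 2y3 + y4 >= 5
    y2 + 2y3 + y4 >= 1
    y1, y2, y3, y4 >= 0

Solving the primal: x* = (5, 4).
  primal value c^T x* = 29.
Solving the dual: y* = (4, 0, 0, 1).
  dual value b^T y* = 29.
Strong duality: c^T x* = b^T y*. Confirmed.

29


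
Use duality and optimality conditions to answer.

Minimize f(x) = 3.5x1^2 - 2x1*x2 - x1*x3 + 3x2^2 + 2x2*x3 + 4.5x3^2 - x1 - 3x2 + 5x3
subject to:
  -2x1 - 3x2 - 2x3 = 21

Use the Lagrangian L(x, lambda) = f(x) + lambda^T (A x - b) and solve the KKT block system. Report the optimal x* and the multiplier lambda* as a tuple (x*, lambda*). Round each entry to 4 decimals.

Form the Lagrangian:
  L(x, lambda) = (1/2) x^T Q x + c^T x + lambda^T (A x - b)
Stationarity (grad_x L = 0): Q x + c + A^T lambda = 0.
Primal feasibility: A x = b.

This gives the KKT block system:
  [ Q   A^T ] [ x     ]   [-c ]
  [ A    0  ] [ lambda ] = [ b ]

Solving the linear system:
  x*      = (-3.2526, -3.6776, -1.731)
  lambda* = (-7.3409)
  f(x*)   = 79.8943

x* = (-3.2526, -3.6776, -1.731), lambda* = (-7.3409)


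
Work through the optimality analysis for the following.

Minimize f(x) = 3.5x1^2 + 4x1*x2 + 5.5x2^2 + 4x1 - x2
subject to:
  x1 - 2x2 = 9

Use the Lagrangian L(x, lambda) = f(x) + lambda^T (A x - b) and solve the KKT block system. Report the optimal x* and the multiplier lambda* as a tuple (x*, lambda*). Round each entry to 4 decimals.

Form the Lagrangian:
  L(x, lambda) = (1/2) x^T Q x + c^T x + lambda^T (A x - b)
Stationarity (grad_x L = 0): Q x + c + A^T lambda = 0.
Primal feasibility: A x = b.

This gives the KKT block system:
  [ Q   A^T ] [ x     ]   [-c ]
  [ A    0  ] [ lambda ] = [ b ]

Solving the linear system:
  x*      = (2.8545, -3.0727)
  lambda* = (-11.6909)
  f(x*)   = 59.8545

x* = (2.8545, -3.0727), lambda* = (-11.6909)


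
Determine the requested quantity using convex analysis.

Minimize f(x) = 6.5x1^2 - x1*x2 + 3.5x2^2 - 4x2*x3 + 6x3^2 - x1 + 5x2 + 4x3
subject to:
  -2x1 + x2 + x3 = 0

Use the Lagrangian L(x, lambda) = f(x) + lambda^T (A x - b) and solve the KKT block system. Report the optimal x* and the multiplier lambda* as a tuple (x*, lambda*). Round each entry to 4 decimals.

Form the Lagrangian:
  L(x, lambda) = (1/2) x^T Q x + c^T x + lambda^T (A x - b)
Stationarity (grad_x L = 0): Q x + c + A^T lambda = 0.
Primal feasibility: A x = b.

This gives the KKT block system:
  [ Q   A^T ] [ x     ]   [-c ]
  [ A    0  ] [ lambda ] = [ b ]

Solving the linear system:
  x*      = (-0.3978, -0.5233, -0.2724)
  lambda* = (-2.8244)
  f(x*)   = -1.6541

x* = (-0.3978, -0.5233, -0.2724), lambda* = (-2.8244)


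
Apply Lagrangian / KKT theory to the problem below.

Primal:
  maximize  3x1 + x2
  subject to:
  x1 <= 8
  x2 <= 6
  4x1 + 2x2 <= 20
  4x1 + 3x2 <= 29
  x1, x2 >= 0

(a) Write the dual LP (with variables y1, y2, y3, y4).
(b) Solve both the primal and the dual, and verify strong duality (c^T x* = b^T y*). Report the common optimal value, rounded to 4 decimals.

The standard primal-dual pair for 'max c^T x s.t. A x <= b, x >= 0' is:
  Dual:  min b^T y  s.t.  A^T y >= c,  y >= 0.

So the dual LP is:
  minimize  8y1 + 6y2 + 20y3 + 29y4
  subject to:
    y1 + 4y3 + 4y4 >= 3
    y2 + 2y3 + 3y4 >= 1
    y1, y2, y3, y4 >= 0

Solving the primal: x* = (5, 0).
  primal value c^T x* = 15.
Solving the dual: y* = (0, 0, 0.75, 0).
  dual value b^T y* = 15.
Strong duality: c^T x* = b^T y*. Confirmed.

15


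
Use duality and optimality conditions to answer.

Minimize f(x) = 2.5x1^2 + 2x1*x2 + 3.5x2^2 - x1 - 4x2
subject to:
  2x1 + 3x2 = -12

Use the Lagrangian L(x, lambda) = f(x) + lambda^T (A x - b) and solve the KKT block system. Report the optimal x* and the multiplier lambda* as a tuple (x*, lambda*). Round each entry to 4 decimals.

Form the Lagrangian:
  L(x, lambda) = (1/2) x^T Q x + c^T x + lambda^T (A x - b)
Stationarity (grad_x L = 0): Q x + c + A^T lambda = 0.
Primal feasibility: A x = b.

This gives the KKT block system:
  [ Q   A^T ] [ x     ]   [-c ]
  [ A    0  ] [ lambda ] = [ b ]

Solving the linear system:
  x*      = (-2.2653, -2.4898)
  lambda* = (8.6531)
  f(x*)   = 58.0306

x* = (-2.2653, -2.4898), lambda* = (8.6531)


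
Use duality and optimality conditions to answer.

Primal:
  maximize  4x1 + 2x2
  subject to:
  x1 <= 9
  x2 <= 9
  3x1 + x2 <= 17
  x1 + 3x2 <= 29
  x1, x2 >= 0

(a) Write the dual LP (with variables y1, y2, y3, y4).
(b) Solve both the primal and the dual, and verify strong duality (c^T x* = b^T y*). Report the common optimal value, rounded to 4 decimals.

The standard primal-dual pair for 'max c^T x s.t. A x <= b, x >= 0' is:
  Dual:  min b^T y  s.t.  A^T y >= c,  y >= 0.

So the dual LP is:
  minimize  9y1 + 9y2 + 17y3 + 29y4
  subject to:
    y1 + 3y3 + y4 >= 4
    y2 + y3 + 3y4 >= 2
    y1, y2, y3, y4 >= 0

Solving the primal: x* = (2.75, 8.75).
  primal value c^T x* = 28.5.
Solving the dual: y* = (0, 0, 1.25, 0.25).
  dual value b^T y* = 28.5.
Strong duality: c^T x* = b^T y*. Confirmed.

28.5


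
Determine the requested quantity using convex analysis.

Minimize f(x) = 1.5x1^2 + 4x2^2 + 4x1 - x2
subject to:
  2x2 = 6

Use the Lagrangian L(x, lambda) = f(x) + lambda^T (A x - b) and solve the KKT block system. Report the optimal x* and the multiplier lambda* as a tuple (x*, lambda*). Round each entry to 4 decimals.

Form the Lagrangian:
  L(x, lambda) = (1/2) x^T Q x + c^T x + lambda^T (A x - b)
Stationarity (grad_x L = 0): Q x + c + A^T lambda = 0.
Primal feasibility: A x = b.

This gives the KKT block system:
  [ Q   A^T ] [ x     ]   [-c ]
  [ A    0  ] [ lambda ] = [ b ]

Solving the linear system:
  x*      = (-1.3333, 3)
  lambda* = (-11.5)
  f(x*)   = 30.3333

x* = (-1.3333, 3), lambda* = (-11.5)


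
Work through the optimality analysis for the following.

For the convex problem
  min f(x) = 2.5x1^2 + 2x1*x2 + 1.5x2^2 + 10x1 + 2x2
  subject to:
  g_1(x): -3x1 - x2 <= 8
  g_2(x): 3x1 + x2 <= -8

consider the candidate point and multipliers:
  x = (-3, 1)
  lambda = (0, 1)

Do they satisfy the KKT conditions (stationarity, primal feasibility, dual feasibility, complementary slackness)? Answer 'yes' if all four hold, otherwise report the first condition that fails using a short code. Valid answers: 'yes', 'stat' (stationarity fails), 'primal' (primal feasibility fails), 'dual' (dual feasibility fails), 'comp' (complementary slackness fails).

Gradient of f: grad f(x) = Q x + c = (-3, -1)
Constraint values g_i(x) = a_i^T x - b_i:
  g_1((-3, 1)) = 0
  g_2((-3, 1)) = 0
Stationarity residual: grad f(x) + sum_i lambda_i a_i = (0, 0)
  -> stationarity OK
Primal feasibility (all g_i <= 0): OK
Dual feasibility (all lambda_i >= 0): OK
Complementary slackness (lambda_i * g_i(x) = 0 for all i): OK

Verdict: yes, KKT holds.

yes


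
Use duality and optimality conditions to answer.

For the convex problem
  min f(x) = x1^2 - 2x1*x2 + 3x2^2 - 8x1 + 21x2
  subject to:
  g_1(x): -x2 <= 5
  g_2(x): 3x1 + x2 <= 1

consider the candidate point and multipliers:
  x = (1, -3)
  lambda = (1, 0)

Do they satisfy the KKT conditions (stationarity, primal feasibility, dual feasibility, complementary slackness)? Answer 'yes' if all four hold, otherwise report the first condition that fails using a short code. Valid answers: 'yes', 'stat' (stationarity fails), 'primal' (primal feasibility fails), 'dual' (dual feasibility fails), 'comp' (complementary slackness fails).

Gradient of f: grad f(x) = Q x + c = (0, 1)
Constraint values g_i(x) = a_i^T x - b_i:
  g_1((1, -3)) = -2
  g_2((1, -3)) = -1
Stationarity residual: grad f(x) + sum_i lambda_i a_i = (0, 0)
  -> stationarity OK
Primal feasibility (all g_i <= 0): OK
Dual feasibility (all lambda_i >= 0): OK
Complementary slackness (lambda_i * g_i(x) = 0 for all i): FAILS

Verdict: the first failing condition is complementary_slackness -> comp.

comp


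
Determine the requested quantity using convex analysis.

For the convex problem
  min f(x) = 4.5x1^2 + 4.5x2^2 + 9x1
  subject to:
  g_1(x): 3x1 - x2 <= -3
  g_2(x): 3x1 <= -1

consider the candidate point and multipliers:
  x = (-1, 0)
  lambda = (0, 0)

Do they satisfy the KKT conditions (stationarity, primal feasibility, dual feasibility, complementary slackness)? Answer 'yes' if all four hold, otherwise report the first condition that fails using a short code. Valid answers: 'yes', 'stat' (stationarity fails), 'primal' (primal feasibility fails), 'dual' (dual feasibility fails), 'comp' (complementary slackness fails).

Gradient of f: grad f(x) = Q x + c = (0, 0)
Constraint values g_i(x) = a_i^T x - b_i:
  g_1((-1, 0)) = 0
  g_2((-1, 0)) = -2
Stationarity residual: grad f(x) + sum_i lambda_i a_i = (0, 0)
  -> stationarity OK
Primal feasibility (all g_i <= 0): OK
Dual feasibility (all lambda_i >= 0): OK
Complementary slackness (lambda_i * g_i(x) = 0 for all i): OK

Verdict: yes, KKT holds.

yes


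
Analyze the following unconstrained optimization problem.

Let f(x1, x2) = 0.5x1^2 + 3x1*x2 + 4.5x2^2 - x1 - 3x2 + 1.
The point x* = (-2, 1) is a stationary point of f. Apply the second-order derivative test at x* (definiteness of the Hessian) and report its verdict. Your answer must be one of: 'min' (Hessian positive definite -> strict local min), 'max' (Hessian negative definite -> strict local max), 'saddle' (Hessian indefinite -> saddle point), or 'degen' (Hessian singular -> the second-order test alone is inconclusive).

Compute the Hessian H = grad^2 f:
  H = [[1, 3], [3, 9]]
Verify stationarity: grad f(x*) = H x* + g = (0, 0).
Eigenvalues of H: 0, 10.
H has a zero eigenvalue (singular; positive semidefinite but not definite), so H is neither positive definite, negative definite, nor indefinite. The second-order test alone is inconclusive -> degen.
(Indeed, f is constant along the null direction of H through x*, so x* is not a strict local extremum.)

degen


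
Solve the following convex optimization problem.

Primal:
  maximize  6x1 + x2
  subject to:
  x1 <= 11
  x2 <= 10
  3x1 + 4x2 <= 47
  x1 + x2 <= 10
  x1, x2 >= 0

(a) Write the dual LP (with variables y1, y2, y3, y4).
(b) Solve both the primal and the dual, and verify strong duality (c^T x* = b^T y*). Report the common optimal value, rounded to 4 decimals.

The standard primal-dual pair for 'max c^T x s.t. A x <= b, x >= 0' is:
  Dual:  min b^T y  s.t.  A^T y >= c,  y >= 0.

So the dual LP is:
  minimize  11y1 + 10y2 + 47y3 + 10y4
  subject to:
    y1 + 3y3 + y4 >= 6
    y2 + 4y3 + y4 >= 1
    y1, y2, y3, y4 >= 0

Solving the primal: x* = (10, 0).
  primal value c^T x* = 60.
Solving the dual: y* = (0, 0, 0, 6).
  dual value b^T y* = 60.
Strong duality: c^T x* = b^T y*. Confirmed.

60
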